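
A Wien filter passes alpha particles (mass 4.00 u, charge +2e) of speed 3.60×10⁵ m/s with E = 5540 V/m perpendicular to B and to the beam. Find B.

B = 0.0154 T

Balance of forces in the selector: qE = qvB ⇒ B = E/v.
B = 5540/3.60×10⁵ = 0.0154 T.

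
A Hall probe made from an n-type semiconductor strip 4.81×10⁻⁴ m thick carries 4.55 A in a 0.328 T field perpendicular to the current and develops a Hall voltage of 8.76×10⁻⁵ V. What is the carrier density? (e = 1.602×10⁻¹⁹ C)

From V_H = IB/(n e t), n = IB/(V_H e t).
n = (4.55)(0.328)/((8.76×10⁻⁵)(1.602×10⁻¹⁹)(4.81×10⁻⁴)) ≈ 2.21×10²⁶ m⁻³.

n ≈ 2.21×10²⁶ m⁻³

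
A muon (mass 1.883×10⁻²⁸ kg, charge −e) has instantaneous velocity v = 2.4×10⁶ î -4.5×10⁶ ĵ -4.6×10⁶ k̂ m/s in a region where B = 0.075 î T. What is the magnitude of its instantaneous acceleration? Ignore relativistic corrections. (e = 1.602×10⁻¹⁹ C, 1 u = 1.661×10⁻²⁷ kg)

v×B = (0, -3.45×10⁵, 3.38×10⁵) N/C.
F = q v×B = (−1.602×10⁻¹⁹ C)·(0, -3.45×10⁵, 3.38×10⁵) = (0, 5.53×10⁻¹⁴, -5.41×10⁻¹⁴) N.
|a| = |F|/m = 7.732×10⁻¹⁴/1.883×10⁻²⁸ ≈ 4.11×10¹⁴ m/s².

|a| ≈ 4.11×10¹⁴ m/s²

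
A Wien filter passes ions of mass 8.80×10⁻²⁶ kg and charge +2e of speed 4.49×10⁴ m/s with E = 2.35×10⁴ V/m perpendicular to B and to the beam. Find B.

Balance of forces in the selector: qE = qvB ⇒ B = E/v.
B = 2.35×10⁴/4.49×10⁴ = 0.523 T.

B = 0.523 T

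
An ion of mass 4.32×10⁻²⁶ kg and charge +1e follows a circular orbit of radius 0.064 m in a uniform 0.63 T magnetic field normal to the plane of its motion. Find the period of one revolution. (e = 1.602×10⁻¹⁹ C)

T ≈ 2.7×10⁻⁶ s

The cyclotron period depends only on m, q, B: T = 2πm/(|q|B).
T = 2π(4.32×10⁻²⁶)/((1.602×10⁻¹⁹)(0.63)) ≈ 2.7×10⁻⁶ s.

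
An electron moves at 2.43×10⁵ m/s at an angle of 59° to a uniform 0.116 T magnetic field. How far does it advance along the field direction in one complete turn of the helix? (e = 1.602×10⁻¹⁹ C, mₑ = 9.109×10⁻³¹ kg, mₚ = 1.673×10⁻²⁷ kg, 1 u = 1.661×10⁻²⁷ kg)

v∥ = v cosθ = 2.43×10⁵·cos59° ≈ 1.252×10⁵ m/s.
T = 2πm/(|q|B) = 2π(9.109×10⁻³¹)/((1.602×10⁻¹⁹)(0.116)) ≈ 3.080×10⁻¹⁰ s.
pitch = v∥ T = (1.252×10⁵)(3.080×10⁻¹⁰) ≈ 3.85×10⁻⁵ m.

p ≈ 3.85×10⁻⁵ m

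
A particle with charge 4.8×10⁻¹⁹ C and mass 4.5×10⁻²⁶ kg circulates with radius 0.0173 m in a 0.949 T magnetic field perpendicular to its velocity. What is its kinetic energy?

v = |q|Br/m, then KE = ½mv² = (qBr)²/(2m).
v = (4.8×10⁻¹⁹)(0.949)(0.0173)/4.5×10⁻²⁶ ≈ 1.751×10⁵ m/s.
KE = ½(4.5×10⁻²⁶)(1.751×10⁵)² ≈ 6.90×10⁻¹⁶ J = 4310 eV.

KE ≈ 4310 eV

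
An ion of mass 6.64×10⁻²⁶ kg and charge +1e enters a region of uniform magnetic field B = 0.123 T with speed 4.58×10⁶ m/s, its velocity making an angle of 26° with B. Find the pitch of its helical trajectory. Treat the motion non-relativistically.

v∥ = v cosθ = 4.58×10⁶·cos26° ≈ 4.116×10⁶ m/s.
T = 2πm/(|q|B) = 2π(6.64×10⁻²⁶)/((1.602×10⁻¹⁹)(0.123)) ≈ 2.117×10⁻⁵ s.
pitch = v∥ T = (4.116×10⁶)(2.117×10⁻⁵) ≈ 87.2 m.

p ≈ 87.2 m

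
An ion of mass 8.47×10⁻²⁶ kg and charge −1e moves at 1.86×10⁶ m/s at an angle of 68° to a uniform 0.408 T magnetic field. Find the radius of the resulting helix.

r ≈ 2.23 m

v⊥ = v sinθ = 1.86×10⁶·sin68° ≈ 1.725×10⁶ m/s.
r = m v⊥/(|q|B) = (8.47×10⁻²⁶)(1.725×10⁶)/((1.602×10⁻¹⁹)(0.408)) ≈ 2.23 m.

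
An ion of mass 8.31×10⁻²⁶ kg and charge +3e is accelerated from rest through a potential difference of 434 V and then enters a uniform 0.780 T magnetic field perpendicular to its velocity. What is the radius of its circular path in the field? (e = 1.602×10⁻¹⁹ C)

Acceleration: |q|V = ½mv² ⇒ v = √(2|q|V/m) = √(2·4.806×10⁻¹⁹·434/8.31×10⁻²⁶) ≈ 7.085×10⁴ m/s.
In the field: r = mv/(|q|B) = (8.31×10⁻²⁶)(7.085×10⁴)/((4.806×10⁻¹⁹)(0.780)) ≈ 0.0157 m.

r ≈ 0.0157 m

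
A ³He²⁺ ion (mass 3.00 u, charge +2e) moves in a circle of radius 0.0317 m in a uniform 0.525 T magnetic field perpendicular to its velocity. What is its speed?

v ≈ 1.07×10⁶ m/s

From |q|vB = mv²/r, v = |q|Br/m.
v = (3.204×10⁻¹⁹)(0.525)(0.0317)/4.983×10⁻²⁷ ≈ 1.07×10⁶ m/s.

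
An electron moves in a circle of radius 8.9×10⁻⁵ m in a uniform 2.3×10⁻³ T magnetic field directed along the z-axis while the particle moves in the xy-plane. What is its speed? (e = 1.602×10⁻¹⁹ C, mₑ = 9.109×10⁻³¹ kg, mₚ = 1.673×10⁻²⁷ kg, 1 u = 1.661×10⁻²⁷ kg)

From |q|vB = mv²/r, v = |q|Br/m.
v = (1.602×10⁻¹⁹)(2.3×10⁻³)(8.9×10⁻⁵)/9.109×10⁻³¹ ≈ 3.6×10⁴ m/s.

v ≈ 3.6×10⁴ m/s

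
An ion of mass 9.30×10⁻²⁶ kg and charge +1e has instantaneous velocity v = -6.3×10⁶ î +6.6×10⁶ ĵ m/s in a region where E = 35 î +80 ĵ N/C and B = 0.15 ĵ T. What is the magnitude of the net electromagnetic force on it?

v×B = (0, 0, -9.45×10⁵) N/C.
E + v×B = (35.0, 80.0, -9.45×10⁵) N/C.
F = q(E + v×B) = (1.602×10⁻¹⁹ C)·(35.0, 80.0, -9.45×10⁵) = (5.61×10⁻¹⁸, 1.28×10⁻¹⁷, -1.51×10⁻¹³) N.
|F| = 1.51×10⁻¹³ N.

|F| ≈ 1.51×10⁻¹³ N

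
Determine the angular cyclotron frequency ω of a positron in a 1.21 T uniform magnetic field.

ω = |q|B/m.
ω = (1.602×10⁻¹⁹)(1.21)/9.109×10⁻³¹ ≈ 2.13×10¹¹ rad/s.

ω ≈ 2.13×10¹¹ rad/s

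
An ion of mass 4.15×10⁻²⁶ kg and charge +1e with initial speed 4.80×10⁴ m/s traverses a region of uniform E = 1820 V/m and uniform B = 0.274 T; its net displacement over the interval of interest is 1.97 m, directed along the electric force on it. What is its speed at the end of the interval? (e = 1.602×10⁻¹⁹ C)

B does no work; ΔKE = |q|E d.
½mv_f² = ½mv₀² + |q|Ed = ½(4.15×10⁻²⁶)(4.80×10⁴)² + (1.602×10⁻¹⁹)(1820)(1.97) ≈ 4.781×10⁻¹⁷ J + 5.744×10⁻¹⁶ J ≈ 6.222×10⁻¹⁶ J.
v_f = √(2·6.222×10⁻¹⁶/4.15×10⁻²⁶) ≈ 1.73×10⁵ m/s.

v_f ≈ 1.73×10⁵ m/s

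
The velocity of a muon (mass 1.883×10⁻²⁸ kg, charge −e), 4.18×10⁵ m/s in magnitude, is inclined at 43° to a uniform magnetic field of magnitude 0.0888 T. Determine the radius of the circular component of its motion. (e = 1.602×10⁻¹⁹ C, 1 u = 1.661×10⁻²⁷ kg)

r ≈ 3.77×10⁻³ m

v⊥ = v sinθ = 4.18×10⁵·sin43° ≈ 2.851×10⁵ m/s.
r = m v⊥/(|q|B) = (1.883×10⁻²⁸)(2.851×10⁵)/((1.602×10⁻¹⁹)(0.0888)) ≈ 3.77×10⁻³ m.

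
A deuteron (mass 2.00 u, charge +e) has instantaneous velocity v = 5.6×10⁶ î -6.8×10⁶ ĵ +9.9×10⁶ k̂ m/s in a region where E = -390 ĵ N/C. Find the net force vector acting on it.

F ≈ (0, -6.25×10⁻¹⁷, 0) N

Only an electric field acts, so F = qE = (1.602×10⁻¹⁹ C)·(0, -390, 0) = (0, -6.25×10⁻¹⁷, 0) N.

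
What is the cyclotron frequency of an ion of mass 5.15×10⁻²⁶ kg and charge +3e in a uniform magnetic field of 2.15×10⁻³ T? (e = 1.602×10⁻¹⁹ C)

f ≈ 3190 Hz

f = |q|B/(2πm).
f = (4.806×10⁻¹⁹)(2.15×10⁻³)/(2π·5.15×10⁻²⁶) ≈ 3190 Hz.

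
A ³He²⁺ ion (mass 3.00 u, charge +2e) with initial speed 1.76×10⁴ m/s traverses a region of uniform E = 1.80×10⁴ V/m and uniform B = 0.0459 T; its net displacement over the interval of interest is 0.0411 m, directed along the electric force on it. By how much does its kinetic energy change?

The magnetic force is always ⟂ v and does no work; only the electric force changes KE.
ΔKE = F_E · d = |q|E d = (3.204×10⁻¹⁹)(1.80×10⁴)(0.0411) ≈ 2.37×10⁻¹⁶ J.

ΔKE ≈ 2.37×10⁻¹⁶ J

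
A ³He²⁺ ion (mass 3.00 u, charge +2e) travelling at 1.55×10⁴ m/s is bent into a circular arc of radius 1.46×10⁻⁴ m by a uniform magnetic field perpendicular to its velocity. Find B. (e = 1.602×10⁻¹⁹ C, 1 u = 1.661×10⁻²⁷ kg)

From |q|vB = mv²/r, B = mv/(|q|r).
B = (4.983×10⁻²⁷)(1.55×10⁴)/((3.204×10⁻¹⁹)(1.46×10⁻⁴)) ≈ 1.65 T.

B ≈ 1.65 T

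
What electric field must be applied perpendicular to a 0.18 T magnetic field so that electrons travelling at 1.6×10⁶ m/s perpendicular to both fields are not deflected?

E = 2.9×10⁵ V/m

For straight-line motion qE = qvB, so E = vB.
E = 1.6×10⁶ × 0.18 = 2.9×10⁵ V/m.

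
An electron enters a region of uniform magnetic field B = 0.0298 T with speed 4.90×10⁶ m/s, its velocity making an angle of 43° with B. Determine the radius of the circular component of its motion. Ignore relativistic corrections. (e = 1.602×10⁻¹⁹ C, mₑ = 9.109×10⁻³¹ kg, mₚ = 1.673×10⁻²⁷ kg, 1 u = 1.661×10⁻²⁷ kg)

v⊥ = v sinθ = 4.90×10⁶·sin43° ≈ 3.342×10⁶ m/s.
r = m v⊥/(|q|B) = (9.109×10⁻³¹)(3.342×10⁶)/((1.602×10⁻¹⁹)(0.0298)) ≈ 6.38×10⁻⁴ m.

r ≈ 6.38×10⁻⁴ m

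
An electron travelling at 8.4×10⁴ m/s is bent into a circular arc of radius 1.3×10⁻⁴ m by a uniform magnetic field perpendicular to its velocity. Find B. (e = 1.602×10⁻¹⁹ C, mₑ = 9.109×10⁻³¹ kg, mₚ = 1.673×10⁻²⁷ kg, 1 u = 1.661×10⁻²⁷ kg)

B ≈ 3.7×10⁻³ T

From |q|vB = mv²/r, B = mv/(|q|r).
B = (9.109×10⁻³¹)(8.4×10⁴)/((1.602×10⁻¹⁹)(1.3×10⁻⁴)) ≈ 3.7×10⁻³ T.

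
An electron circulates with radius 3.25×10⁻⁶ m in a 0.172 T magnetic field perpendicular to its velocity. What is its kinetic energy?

v = |q|Br/m, then KE = ½mv² = (qBr)²/(2m).
v = (1.602×10⁻¹⁹)(0.172)(3.25×10⁻⁶)/9.109×10⁻³¹ ≈ 9.831×10⁴ m/s.
KE = ½(9.109×10⁻³¹)(9.831×10⁴)² ≈ 4.40×10⁻²¹ J = 0.0275 eV.

KE ≈ 0.0275 eV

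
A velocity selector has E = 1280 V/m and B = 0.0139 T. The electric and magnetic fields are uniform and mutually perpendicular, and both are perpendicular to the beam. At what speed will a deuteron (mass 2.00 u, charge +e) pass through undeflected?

Zero net Lorentz force requires |qE| = |q v×B|, i.e. E = vB.
v = E/B = 1280/0.0139 = 9.21×10⁴ m/s.

v = 9.21×10⁴ m/s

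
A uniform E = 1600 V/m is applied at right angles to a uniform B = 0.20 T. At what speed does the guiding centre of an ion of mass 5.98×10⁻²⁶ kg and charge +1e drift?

The E×B drift speed is v_d = E/B.
v_d = 1600/0.20 = 8000 m/s.

v_d ≈ 8000 m/s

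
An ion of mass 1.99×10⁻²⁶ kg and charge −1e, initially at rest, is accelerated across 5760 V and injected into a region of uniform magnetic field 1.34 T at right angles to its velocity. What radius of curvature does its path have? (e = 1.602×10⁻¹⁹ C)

r ≈ 0.0282 m

Acceleration: |q|V = ½mv² ⇒ v = √(2|q|V/m) = √(2·1.602×10⁻¹⁹·5760/1.99×10⁻²⁶) ≈ 3.045×10⁵ m/s.
In the field: r = mv/(|q|B) = (1.99×10⁻²⁶)(3.045×10⁵)/((1.602×10⁻¹⁹)(1.34)) ≈ 0.0282 m.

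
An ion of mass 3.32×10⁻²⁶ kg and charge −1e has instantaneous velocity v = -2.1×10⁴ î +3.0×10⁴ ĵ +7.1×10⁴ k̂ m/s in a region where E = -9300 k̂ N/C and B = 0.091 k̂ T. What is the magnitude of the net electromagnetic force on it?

v×B = (2730, 1910, 0) N/C.
E + v×B = (2730, 1910, -9300) N/C.
F = q(E + v×B) = (−1.602×10⁻¹⁹ C)·(2730, 1910, -9300) = (-4.37×10⁻¹⁶, -3.06×10⁻¹⁶, 1.49×10⁻¹⁵) N.
|F| = 1.58×10⁻¹⁵ N.

|F| ≈ 1.58×10⁻¹⁵ N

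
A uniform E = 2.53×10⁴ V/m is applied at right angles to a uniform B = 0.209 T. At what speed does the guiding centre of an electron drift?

v_d ≈ 1.21×10⁵ m/s

The steady drift has the magnetic force balancing the electric force, so v_d = E/B.
v_d = 2.53×10⁴/0.209 = 1.21×10⁵ m/s.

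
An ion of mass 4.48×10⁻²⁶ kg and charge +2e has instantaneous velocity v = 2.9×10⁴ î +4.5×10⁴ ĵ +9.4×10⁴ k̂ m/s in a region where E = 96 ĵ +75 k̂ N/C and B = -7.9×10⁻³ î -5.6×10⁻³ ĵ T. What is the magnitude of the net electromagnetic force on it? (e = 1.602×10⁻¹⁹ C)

|F| ≈ 2.81×10⁻¹⁶ N

v×B = (526, -743, 193) N/C.
E + v×B = (526, -647, 268) N/C.
F = q(E + v×B) = (3.204×10⁻¹⁹ C)·(526, -647, 268) = (1.69×10⁻¹⁶, -2.07×10⁻¹⁶, 8.59×10⁻¹⁷) N.
|F| = 2.81×10⁻¹⁶ N.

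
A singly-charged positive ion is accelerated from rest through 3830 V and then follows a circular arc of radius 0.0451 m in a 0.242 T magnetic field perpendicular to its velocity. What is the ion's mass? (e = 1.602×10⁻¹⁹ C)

m ≈ 2.49×10⁻²⁷ kg

Combine |q|V = ½mv² and r = mv/(|q|B): eliminate v to get m = qB²r²/(2V).
m = (1.602×10⁻¹⁹)(0.242)²(0.0451)²/(2·3830) ≈ 2.49×10⁻²⁷ kg.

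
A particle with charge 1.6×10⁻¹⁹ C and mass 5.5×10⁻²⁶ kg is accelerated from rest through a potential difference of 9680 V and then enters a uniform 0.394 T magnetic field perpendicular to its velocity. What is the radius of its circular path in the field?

Acceleration: |q|V = ½mv² ⇒ v = √(2|q|V/m) = √(2·1.6×10⁻¹⁹·9680/5.5×10⁻²⁶) ≈ 2.373×10⁵ m/s.
In the field: r = mv/(|q|B) = (5.5×10⁻²⁶)(2.373×10⁵)/((1.6×10⁻¹⁹)(0.394)) ≈ 0.207 m.

r ≈ 0.207 m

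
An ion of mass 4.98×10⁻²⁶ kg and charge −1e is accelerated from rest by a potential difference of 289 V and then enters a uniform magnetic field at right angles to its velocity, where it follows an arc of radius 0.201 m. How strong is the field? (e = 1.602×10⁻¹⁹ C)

B ≈ 0.0667 T

v = √(2|q|V/m) = √(2·1.602×10⁻¹⁹·289/4.98×10⁻²⁶) ≈ 4.312×10⁴ m/s.
B = mv/(|q|r) = (4.98×10⁻²⁶)(4.312×10⁴)/((1.602×10⁻¹⁹)(0.201)) ≈ 0.0667 T.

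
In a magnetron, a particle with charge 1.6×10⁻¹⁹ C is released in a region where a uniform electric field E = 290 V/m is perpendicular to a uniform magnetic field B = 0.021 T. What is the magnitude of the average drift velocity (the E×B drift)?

v_d ≈ 1.4×10⁴ m/s

The steady drift has the magnetic force balancing the electric force, so v_d = E/B.
v_d = 290/0.021 = 1.4×10⁴ m/s.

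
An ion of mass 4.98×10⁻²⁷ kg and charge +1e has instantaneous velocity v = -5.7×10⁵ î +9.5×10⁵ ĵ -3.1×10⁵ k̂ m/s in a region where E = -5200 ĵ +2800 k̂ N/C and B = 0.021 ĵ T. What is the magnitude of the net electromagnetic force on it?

v×B = (6510, 0, -1.20×10⁴) N/C.
E + v×B = (6510, -5200, -9170) N/C.
F = q(E + v×B) = (1.602×10⁻¹⁹ C)·(6510, -5200, -9170) = (1.04×10⁻¹⁵, -8.33×10⁻¹⁶, -1.47×10⁻¹⁵) N.
|F| = 1.98×10⁻¹⁵ N.

|F| ≈ 1.98×10⁻¹⁵ N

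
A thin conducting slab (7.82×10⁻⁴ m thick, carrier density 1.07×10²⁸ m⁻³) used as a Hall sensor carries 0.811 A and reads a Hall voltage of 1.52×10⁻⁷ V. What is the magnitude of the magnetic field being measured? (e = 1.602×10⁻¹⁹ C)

From V_H = IB/(n e t), B = V_H n e t / I.
B = (1.52×10⁻⁷)(1.07×10²⁸)(1.602×10⁻¹⁹)(7.82×10⁻⁴)/0.811 ≈ 0.251 T.

B ≈ 0.251 T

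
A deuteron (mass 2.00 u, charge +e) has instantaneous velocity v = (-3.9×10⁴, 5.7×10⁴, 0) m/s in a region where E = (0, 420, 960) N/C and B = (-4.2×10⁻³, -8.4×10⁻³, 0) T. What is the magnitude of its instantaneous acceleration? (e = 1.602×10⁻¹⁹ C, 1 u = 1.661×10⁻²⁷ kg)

|a| ≈ 7.64×10¹⁰ m/s²

v×B = (0, 0, 567) N/C.
E + v×B = (0, 420, 1530) N/C.
F = q(E + v×B) = (1.602×10⁻¹⁹ C)·(0, 420, 1530) = (0, 6.73×10⁻¹⁷, 2.45×10⁻¹⁶) N.
|a| = |F|/m = 2.537×10⁻¹⁶/3.322×10⁻²⁷ ≈ 7.64×10¹⁰ m/s².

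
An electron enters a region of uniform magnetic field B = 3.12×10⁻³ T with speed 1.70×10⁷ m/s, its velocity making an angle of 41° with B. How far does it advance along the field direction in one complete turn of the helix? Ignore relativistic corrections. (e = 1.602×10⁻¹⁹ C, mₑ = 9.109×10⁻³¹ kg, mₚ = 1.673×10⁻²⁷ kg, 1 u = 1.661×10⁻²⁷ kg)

v∥ = v cosθ = 1.70×10⁷·cos41° ≈ 1.283×10⁷ m/s.
T = 2πm/(|q|B) = 2π(9.109×10⁻³¹)/((1.602×10⁻¹⁹)(3.12×10⁻³)) ≈ 1.145×10⁻⁸ s.
pitch = v∥ T = (1.283×10⁷)(1.145×10⁻⁸) ≈ 0.147 m.

p ≈ 0.147 m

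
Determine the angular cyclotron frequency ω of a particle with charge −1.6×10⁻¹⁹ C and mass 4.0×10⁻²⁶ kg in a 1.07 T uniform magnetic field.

ω = |q|B/m.
ω = (1.6×10⁻¹⁹)(1.07)/4.0×10⁻²⁶ ≈ 4.28×10⁶ rad/s.

ω ≈ 4.28×10⁶ rad/s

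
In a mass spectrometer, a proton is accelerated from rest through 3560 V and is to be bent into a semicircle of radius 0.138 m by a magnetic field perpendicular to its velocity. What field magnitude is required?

v = √(2|q|V/m) = √(2·1.602×10⁻¹⁹·3560/1.673×10⁻²⁷) ≈ 8.257×10⁵ m/s.
B = mv/(|q|r) = (1.673×10⁻²⁷)(8.257×10⁵)/((1.602×10⁻¹⁹)(0.138)) ≈ 0.0625 T.

B ≈ 0.0625 T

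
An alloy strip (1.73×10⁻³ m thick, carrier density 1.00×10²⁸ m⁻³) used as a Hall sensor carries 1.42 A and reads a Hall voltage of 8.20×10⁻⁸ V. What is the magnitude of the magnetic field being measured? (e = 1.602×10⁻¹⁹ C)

From V_H = IB/(n e t), B = V_H n e t / I.
B = (8.20×10⁻⁸)(1.00×10²⁸)(1.602×10⁻¹⁹)(1.73×10⁻³)/1.42 ≈ 0.160 T.

B ≈ 0.160 T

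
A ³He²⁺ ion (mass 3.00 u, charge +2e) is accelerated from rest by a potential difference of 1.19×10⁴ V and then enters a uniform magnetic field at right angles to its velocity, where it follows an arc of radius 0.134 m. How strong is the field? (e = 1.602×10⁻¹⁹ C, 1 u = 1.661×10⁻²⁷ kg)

v = √(2|q|V/m) = √(2·3.204×10⁻¹⁹·1.19×10⁴/4.983×10⁻²⁷) ≈ 1.237×10⁶ m/s.
B = mv/(|q|r) = (4.983×10⁻²⁷)(1.237×10⁶)/((3.204×10⁻¹⁹)(0.134)) ≈ 0.144 T.

B ≈ 0.144 T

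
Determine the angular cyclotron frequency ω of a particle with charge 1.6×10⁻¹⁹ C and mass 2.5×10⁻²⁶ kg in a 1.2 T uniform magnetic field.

ω = |q|B/m.
ω = (1.6×10⁻¹⁹)(1.2)/2.5×10⁻²⁶ ≈ 7.7×10⁶ rad/s.

ω ≈ 7.7×10⁶ rad/s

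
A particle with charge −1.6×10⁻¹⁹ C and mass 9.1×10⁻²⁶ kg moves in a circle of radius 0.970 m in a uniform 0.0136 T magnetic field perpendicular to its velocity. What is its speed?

v ≈ 2.32×10⁴ m/s

From |q|vB = mv²/r, v = |q|Br/m.
v = (1.6×10⁻¹⁹)(0.0136)(0.970)/9.1×10⁻²⁶ ≈ 2.32×10⁴ m/s.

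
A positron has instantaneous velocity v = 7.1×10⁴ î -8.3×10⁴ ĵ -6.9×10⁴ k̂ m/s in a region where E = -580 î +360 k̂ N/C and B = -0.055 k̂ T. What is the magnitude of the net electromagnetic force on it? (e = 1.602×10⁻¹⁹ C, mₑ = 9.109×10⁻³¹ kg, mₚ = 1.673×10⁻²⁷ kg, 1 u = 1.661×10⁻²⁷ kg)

|F| ≈ 8.96×10⁻¹⁶ N

v×B = (4560, 3900, 0) N/C.
E + v×B = (3980, 3900, 360) N/C.
F = q(E + v×B) = (1.602×10⁻¹⁹ C)·(3980, 3900, 360) = (6.38×10⁻¹⁶, 6.26×10⁻¹⁶, 5.77×10⁻¹⁷) N.
|F| = 8.96×10⁻¹⁶ N.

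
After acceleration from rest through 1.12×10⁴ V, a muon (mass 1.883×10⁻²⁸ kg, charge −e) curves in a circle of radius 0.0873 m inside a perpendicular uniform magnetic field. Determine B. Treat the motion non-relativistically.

v = √(2|q|V/m) = √(2·1.602×10⁻¹⁹·1.12×10⁴/1.883×10⁻²⁸) ≈ 4.365×10⁶ m/s.
B = mv/(|q|r) = (1.883×10⁻²⁸)(4.365×10⁶)/((1.602×10⁻¹⁹)(0.0873)) ≈ 0.0588 T.

B ≈ 0.0588 T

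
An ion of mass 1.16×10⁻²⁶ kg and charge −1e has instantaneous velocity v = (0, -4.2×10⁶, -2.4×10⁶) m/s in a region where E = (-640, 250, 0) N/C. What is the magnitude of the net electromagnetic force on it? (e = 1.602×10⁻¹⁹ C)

|F| ≈ 1.10×10⁻¹⁶ N

Only an electric field acts, so F = qE = (−1.602×10⁻¹⁹ C)·(-640, 250, 0) = (1.03×10⁻¹⁶, -4.00×10⁻¹⁷, 0) N.
|F| = 1.10×10⁻¹⁶ N.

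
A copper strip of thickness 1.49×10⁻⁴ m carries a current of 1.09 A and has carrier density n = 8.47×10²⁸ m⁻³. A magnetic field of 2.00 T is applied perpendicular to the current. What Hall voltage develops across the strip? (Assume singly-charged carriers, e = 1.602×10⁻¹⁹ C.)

V_H = IB/(n e t).
V_H = (1.09)(2.00)/((8.47×10²⁸)(1.602×10⁻¹⁹)(1.49×10⁻⁴)) ≈ 1.08×10⁻⁶ V.

V_H ≈ 1.08×10⁻⁶ V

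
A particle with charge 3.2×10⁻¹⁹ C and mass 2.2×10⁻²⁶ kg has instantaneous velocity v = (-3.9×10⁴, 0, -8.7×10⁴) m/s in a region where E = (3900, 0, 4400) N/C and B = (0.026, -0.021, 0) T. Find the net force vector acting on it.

F ≈ (6.63×10⁻¹⁶, -7.24×10⁻¹⁶, 1.67×10⁻¹⁵) N

v×B = (-1830, -2260, 819) N/C.
E + v×B = (2070, -2260, 5220) N/C.
F = q(E + v×B) = (3.2×10⁻¹⁹ C)·(2070, -2260, 5220) = (6.63×10⁻¹⁶, -7.24×10⁻¹⁶, 1.67×10⁻¹⁵) N.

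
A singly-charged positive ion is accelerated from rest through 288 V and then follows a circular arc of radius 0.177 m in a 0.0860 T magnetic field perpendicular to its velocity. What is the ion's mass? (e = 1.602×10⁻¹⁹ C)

m ≈ 6.44×10⁻²⁶ kg

Combine |q|V = ½mv² and r = mv/(|q|B): eliminate v to get m = qB²r²/(2V).
m = (1.602×10⁻¹⁹)(0.0860)²(0.177)²/(2·288) ≈ 6.44×10⁻²⁶ kg.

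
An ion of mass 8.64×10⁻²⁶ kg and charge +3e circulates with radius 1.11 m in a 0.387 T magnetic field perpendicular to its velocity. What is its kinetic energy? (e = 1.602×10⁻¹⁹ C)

KE ≈ 2.47×10⁻¹³ J

v = |q|Br/m, then KE = ½mv² = (qBr)²/(2m).
v = (4.806×10⁻¹⁹)(0.387)(1.11)/8.64×10⁻²⁶ ≈ 2.389×10⁶ m/s.
KE = ½(8.64×10⁻²⁶)(2.389×10⁶)² ≈ 2.47×10⁻¹³ J.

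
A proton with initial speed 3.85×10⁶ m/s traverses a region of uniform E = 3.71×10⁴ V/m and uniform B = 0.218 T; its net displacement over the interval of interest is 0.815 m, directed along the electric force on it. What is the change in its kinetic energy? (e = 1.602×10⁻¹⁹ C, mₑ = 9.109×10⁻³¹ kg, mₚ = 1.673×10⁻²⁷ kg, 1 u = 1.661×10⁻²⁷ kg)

ΔKE ≈ 4.84×10⁻¹⁵ J

The magnetic force is always ⟂ v and does no work; only the electric force changes KE.
ΔKE = F_E · d = |q|E d = (1.602×10⁻¹⁹)(3.71×10⁴)(0.815) ≈ 4.84×10⁻¹⁵ J.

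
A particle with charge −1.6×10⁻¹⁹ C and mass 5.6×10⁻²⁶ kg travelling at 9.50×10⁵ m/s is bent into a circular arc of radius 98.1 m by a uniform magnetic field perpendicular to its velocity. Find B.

B ≈ 3.39×10⁻³ T

From |q|vB = mv²/r, B = mv/(|q|r).
B = (5.6×10⁻²⁶)(9.50×10⁵)/((1.6×10⁻¹⁹)(98.1)) ≈ 3.39×10⁻³ T.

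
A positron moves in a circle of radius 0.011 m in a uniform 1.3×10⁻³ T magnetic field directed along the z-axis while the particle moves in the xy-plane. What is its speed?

v ≈ 2.5×10⁶ m/s

From |q|vB = mv²/r, v = |q|Br/m.
v = (1.602×10⁻¹⁹)(1.3×10⁻³)(0.011)/9.109×10⁻³¹ ≈ 2.5×10⁶ m/s.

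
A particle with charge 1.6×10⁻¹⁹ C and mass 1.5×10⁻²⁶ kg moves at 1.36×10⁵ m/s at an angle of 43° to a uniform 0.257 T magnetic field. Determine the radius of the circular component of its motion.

r ≈ 0.0338 m

v⊥ = v sinθ = 1.36×10⁵·sin43° ≈ 9.275×10⁴ m/s.
r = m v⊥/(|q|B) = (1.5×10⁻²⁶)(9.275×10⁴)/((1.6×10⁻¹⁹)(0.257)) ≈ 0.0338 m.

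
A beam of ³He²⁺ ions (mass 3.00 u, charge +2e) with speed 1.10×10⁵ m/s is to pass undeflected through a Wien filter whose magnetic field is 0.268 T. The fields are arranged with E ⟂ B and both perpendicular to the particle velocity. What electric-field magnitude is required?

E = 2.95×10⁴ V/m

For straight-line motion qE = qvB, so E = vB.
E = 1.10×10⁵ × 0.268 = 2.95×10⁴ V/m.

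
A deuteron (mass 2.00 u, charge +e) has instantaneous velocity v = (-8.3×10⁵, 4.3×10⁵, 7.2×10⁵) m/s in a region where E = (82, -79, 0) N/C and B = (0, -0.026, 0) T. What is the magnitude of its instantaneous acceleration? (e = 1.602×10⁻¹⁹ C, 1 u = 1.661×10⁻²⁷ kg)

v×B = (1.87×10⁴, 0, 2.16×10⁴) N/C.
E + v×B = (1.88×10⁴, -79.0, 2.16×10⁴) N/C.
F = q(E + v×B) = (1.602×10⁻¹⁹ C)·(1.88×10⁴, -79.0, 2.16×10⁴) = (3.01×10⁻¹⁵, -1.27×10⁻¹⁷, 3.46×10⁻¹⁵) N.
|a| = |F|/m = 4.585×10⁻¹⁵/3.322×10⁻²⁷ ≈ 1.38×10¹² m/s².

|a| ≈ 1.38×10¹² m/s²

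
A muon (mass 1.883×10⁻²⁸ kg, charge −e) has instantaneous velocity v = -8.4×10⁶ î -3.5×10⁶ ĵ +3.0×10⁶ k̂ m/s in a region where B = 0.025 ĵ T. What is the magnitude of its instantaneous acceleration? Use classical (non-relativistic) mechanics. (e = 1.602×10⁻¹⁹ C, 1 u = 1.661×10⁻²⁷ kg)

v×B = (-7.50×10⁴, 0, -2.10×10⁵) N/C.
F = q v×B = (−1.602×10⁻¹⁹ C)·(-7.50×10⁴, 0, -2.10×10⁵) = (1.20×10⁻¹⁴, 0, 3.36×10⁻¹⁴) N.
|a| = |F|/m = 3.572×10⁻¹⁴/1.883×10⁻²⁸ ≈ 1.90×10¹⁴ m/s².

|a| ≈ 1.90×10¹⁴ m/s²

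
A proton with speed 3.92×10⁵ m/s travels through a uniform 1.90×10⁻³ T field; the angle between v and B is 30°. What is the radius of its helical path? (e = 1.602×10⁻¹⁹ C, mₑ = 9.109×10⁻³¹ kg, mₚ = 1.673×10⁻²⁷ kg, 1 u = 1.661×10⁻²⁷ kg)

v⊥ = v sinθ = 3.92×10⁵·sin30° ≈ 1.960×10⁵ m/s.
r = m v⊥/(|q|B) = (1.673×10⁻²⁷)(1.960×10⁵)/((1.602×10⁻¹⁹)(1.90×10⁻³)) ≈ 1.08 m.

r ≈ 1.08 m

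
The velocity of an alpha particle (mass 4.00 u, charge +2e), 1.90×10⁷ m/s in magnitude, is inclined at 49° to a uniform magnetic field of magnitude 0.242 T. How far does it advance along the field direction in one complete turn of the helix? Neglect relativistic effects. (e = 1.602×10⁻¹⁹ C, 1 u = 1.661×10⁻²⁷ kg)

p ≈ 6.71 m

v∥ = v cosθ = 1.90×10⁷·cos49° ≈ 1.247×10⁷ m/s.
T = 2πm/(|q|B) = 2π(6.644×10⁻²⁷)/((3.204×10⁻¹⁹)(0.242)) ≈ 5.384×10⁻⁷ s.
pitch = v∥ T = (1.247×10⁷)(5.384×10⁻⁷) ≈ 6.71 m.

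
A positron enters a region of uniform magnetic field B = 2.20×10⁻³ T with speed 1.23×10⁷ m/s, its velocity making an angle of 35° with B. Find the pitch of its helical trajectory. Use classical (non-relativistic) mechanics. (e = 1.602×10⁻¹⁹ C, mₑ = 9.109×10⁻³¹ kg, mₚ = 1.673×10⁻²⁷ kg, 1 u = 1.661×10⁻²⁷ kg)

v∥ = v cosθ = 1.23×10⁷·cos35° ≈ 1.008×10⁷ m/s.
T = 2πm/(|q|B) = 2π(9.109×10⁻³¹)/((1.602×10⁻¹⁹)(2.20×10⁻³)) ≈ 1.624×10⁻⁸ s.
pitch = v∥ T = (1.008×10⁷)(1.624×10⁻⁸) ≈ 0.164 m.

p ≈ 0.164 m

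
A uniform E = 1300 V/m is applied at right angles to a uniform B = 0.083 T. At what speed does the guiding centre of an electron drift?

In crossed fields the guiding centre drifts at v_d = |E×B|/B² = E/B, independent of charge and mass.
v_d = 1300/0.083 = 1.6×10⁴ m/s.

v_d ≈ 1.6×10⁴ m/s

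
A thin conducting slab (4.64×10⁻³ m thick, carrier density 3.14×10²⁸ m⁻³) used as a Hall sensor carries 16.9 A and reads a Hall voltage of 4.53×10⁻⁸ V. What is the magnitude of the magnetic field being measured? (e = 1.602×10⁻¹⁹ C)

B ≈ 0.0626 T

From V_H = IB/(n e t), B = V_H n e t / I.
B = (4.53×10⁻⁸)(3.14×10²⁸)(1.602×10⁻¹⁹)(4.64×10⁻³)/16.9 ≈ 0.0626 T.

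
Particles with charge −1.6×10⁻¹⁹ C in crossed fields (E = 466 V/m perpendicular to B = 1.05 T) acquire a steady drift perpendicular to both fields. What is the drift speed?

In crossed fields the guiding centre drifts at v_d = |E×B|/B² = E/B, independent of charge and mass.
v_d = 466/1.05 = 444 m/s.

v_d ≈ 444 m/s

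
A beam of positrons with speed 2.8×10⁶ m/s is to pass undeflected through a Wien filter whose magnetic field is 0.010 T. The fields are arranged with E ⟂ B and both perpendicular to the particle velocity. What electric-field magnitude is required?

For straight-line motion qE = qvB, so E = vB.
E = 2.8×10⁶ × 0.010 = 2.8×10⁴ V/m.

E = 2.8×10⁴ V/m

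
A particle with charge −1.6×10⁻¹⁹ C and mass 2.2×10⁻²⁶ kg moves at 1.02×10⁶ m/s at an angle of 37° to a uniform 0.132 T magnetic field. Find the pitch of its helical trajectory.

v∥ = v cosθ = 1.02×10⁶·cos37° ≈ 8.146×10⁵ m/s.
T = 2πm/(|q|B) = 2π(2.2×10⁻²⁶)/((1.6×10⁻¹⁹)(0.132)) ≈ 6.545×10⁻⁶ s.
pitch = v∥ T = (8.146×10⁵)(6.545×10⁻⁶) ≈ 5.33 m.

p ≈ 5.33 m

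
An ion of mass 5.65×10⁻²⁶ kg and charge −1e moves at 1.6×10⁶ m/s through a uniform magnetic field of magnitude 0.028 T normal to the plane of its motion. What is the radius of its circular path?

r ≈ 20 m

The magnetic force provides the centripetal force: |q|vB = mv²/r.
r = mv/(|q|B) = (5.65×10⁻²⁶)(1.6×10⁶)/((1.602×10⁻¹⁹)(0.028)) ≈ 20 m.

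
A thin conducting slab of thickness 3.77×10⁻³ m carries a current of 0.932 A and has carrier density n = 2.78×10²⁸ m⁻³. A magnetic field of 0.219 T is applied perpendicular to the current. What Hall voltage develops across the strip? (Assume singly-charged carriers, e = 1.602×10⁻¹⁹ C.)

V_H = IB/(n e t).
V_H = (0.932)(0.219)/((2.78×10²⁸)(1.602×10⁻¹⁹)(3.77×10⁻³)) ≈ 1.22×10⁻⁸ V.

V_H ≈ 1.22×10⁻⁸ V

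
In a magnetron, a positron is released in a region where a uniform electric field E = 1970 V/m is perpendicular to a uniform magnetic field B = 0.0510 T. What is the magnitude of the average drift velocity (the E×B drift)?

v_d ≈ 3.86×10⁴ m/s

In crossed fields the guiding centre drifts at v_d = |E×B|/B² = E/B, independent of charge and mass.
v_d = 1970/0.0510 = 3.86×10⁴ m/s.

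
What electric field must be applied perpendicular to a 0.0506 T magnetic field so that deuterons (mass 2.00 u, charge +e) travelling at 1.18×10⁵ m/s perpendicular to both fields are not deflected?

For straight-line motion qE = qvB, so E = vB.
E = 1.18×10⁵ × 0.0506 = 5970 V/m.

E = 5970 V/m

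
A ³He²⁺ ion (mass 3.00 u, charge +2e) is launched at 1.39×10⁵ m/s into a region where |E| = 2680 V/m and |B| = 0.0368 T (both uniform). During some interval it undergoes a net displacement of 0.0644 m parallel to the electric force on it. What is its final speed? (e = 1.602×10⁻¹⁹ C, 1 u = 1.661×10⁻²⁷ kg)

B does no work; ΔKE = |q|E d.
½mv_f² = ½mv₀² + |q|Ed = ½(4.983×10⁻²⁷)(1.39×10⁵)² + (3.204×10⁻¹⁹)(2680)(0.0644) ≈ 4.814×10⁻¹⁷ J + 5.530×10⁻¹⁷ J ≈ 1.034×10⁻¹⁶ J.
v_f = √(2·1.034×10⁻¹⁶/4.983×10⁻²⁷) ≈ 2.04×10⁵ m/s.

v_f ≈ 2.04×10⁵ m/s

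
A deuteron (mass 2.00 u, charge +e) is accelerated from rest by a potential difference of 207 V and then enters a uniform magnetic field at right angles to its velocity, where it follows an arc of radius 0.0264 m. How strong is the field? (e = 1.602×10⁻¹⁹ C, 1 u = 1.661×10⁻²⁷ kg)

v = √(2|q|V/m) = √(2·1.602×10⁻¹⁹·207/3.322×10⁻²⁷) ≈ 1.413×10⁵ m/s.
B = mv/(|q|r) = (3.322×10⁻²⁷)(1.413×10⁵)/((1.602×10⁻¹⁹)(0.0264)) ≈ 0.111 T.

B ≈ 0.111 T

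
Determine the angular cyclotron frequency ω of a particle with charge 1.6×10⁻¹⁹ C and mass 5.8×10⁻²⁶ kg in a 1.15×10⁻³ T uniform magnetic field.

ω = |q|B/m.
ω = (1.6×10⁻¹⁹)(1.15×10⁻³)/5.8×10⁻²⁶ ≈ 3170 rad/s.

ω ≈ 3170 rad/s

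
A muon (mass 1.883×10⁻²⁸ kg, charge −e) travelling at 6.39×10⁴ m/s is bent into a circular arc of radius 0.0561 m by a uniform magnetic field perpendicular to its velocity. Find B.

From |q|vB = mv²/r, B = mv/(|q|r).
B = (1.883×10⁻²⁸)(6.39×10⁴)/((1.602×10⁻¹⁹)(0.0561)) ≈ 1.34×10⁻³ T.

B ≈ 1.34×10⁻³ T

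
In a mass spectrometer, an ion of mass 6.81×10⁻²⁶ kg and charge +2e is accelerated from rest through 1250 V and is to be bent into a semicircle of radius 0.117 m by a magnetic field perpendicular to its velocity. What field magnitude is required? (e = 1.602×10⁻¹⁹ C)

B ≈ 0.197 T

v = √(2|q|V/m) = √(2·3.204×10⁻¹⁹·1250/6.81×10⁻²⁶) ≈ 1.085×10⁵ m/s.
B = mv/(|q|r) = (6.81×10⁻²⁶)(1.085×10⁵)/((3.204×10⁻¹⁹)(0.117)) ≈ 0.197 T.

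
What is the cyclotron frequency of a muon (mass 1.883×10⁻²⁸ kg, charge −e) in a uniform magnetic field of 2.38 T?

f ≈ 3.22×10⁸ Hz

f = |q|B/(2πm).
f = (1.602×10⁻¹⁹)(2.38)/(2π·1.883×10⁻²⁸) ≈ 3.22×10⁸ Hz.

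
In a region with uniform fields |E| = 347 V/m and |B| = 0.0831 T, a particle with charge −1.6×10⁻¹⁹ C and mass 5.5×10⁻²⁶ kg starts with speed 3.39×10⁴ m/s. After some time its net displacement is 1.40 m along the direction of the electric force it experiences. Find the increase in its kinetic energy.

The magnetic force is always ⟂ v and does no work; only the electric force changes KE.
ΔKE = F_E · d = |q|E d = (1.6×10⁻¹⁹)(347)(1.40) ≈ 7.77×10⁻¹⁷ J.

ΔKE ≈ 7.77×10⁻¹⁷ J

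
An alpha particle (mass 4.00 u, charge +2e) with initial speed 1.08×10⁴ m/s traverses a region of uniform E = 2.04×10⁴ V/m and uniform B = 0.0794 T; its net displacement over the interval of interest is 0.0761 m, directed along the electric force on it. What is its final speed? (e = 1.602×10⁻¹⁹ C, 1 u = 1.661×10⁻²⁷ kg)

v_f ≈ 3.87×10⁵ m/s

B does no work; ΔKE = |q|E d.
½mv_f² = ½mv₀² + |q|Ed = ½(6.644×10⁻²⁷)(1.08×10⁴)² + (3.204×10⁻¹⁹)(2.04×10⁴)(0.0761) ≈ 3.875×10⁻¹⁹ J + 4.974×10⁻¹⁶ J ≈ 4.978×10⁻¹⁶ J.
v_f = √(2·4.978×10⁻¹⁶/6.644×10⁻²⁷) ≈ 3.87×10⁵ m/s.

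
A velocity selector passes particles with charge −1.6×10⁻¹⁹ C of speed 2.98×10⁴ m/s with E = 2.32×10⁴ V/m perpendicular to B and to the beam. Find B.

Balance of forces in the selector: qE = qvB ⇒ B = E/v.
B = 2.32×10⁴/2.98×10⁴ = 0.779 T.

B = 0.779 T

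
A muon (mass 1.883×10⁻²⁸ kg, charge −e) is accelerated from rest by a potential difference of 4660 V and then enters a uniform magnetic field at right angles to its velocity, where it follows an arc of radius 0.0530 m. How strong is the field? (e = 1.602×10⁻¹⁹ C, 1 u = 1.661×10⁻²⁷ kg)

v = √(2|q|V/m) = √(2·1.602×10⁻¹⁹·4660/1.883×10⁻²⁸) ≈ 2.816×10⁶ m/s.
B = mv/(|q|r) = (1.883×10⁻²⁸)(2.816×10⁶)/((1.602×10⁻¹⁹)(0.0530)) ≈ 0.0624 T.

B ≈ 0.0624 T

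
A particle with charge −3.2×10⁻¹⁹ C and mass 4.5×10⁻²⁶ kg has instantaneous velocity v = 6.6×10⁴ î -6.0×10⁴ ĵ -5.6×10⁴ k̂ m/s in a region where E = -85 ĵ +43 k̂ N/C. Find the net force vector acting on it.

Only an electric field acts, so F = qE = (−3.2×10⁻¹⁹ C)·(0, -85.0, 43.0) = (0, 2.72×10⁻¹⁷, -1.38×10⁻¹⁷) N.

F ≈ (0, 2.72×10⁻¹⁷, -1.38×10⁻¹⁷) N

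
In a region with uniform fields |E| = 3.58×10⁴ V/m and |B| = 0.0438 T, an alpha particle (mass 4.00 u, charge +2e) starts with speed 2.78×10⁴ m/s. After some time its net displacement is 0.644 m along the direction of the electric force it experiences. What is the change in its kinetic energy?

The magnetic force is always ⟂ v and does no work; only the electric force changes KE.
ΔKE = F_E · d = |q|E d = (3.204×10⁻¹⁹)(3.58×10⁴)(0.644) ≈ 7.39×10⁻¹⁵ J.

ΔKE ≈ 7.39×10⁻¹⁵ J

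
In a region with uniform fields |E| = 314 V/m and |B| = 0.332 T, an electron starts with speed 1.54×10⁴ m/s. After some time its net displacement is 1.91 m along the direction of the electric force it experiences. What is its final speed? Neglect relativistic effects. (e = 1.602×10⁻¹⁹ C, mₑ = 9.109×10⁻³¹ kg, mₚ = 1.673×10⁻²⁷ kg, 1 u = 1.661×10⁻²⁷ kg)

B does no work; ΔKE = |q|E d.
½mv_f² = ½mv₀² + |q|Ed = ½(9.109×10⁻³¹)(1.54×10⁴)² + (1.602×10⁻¹⁹)(314)(1.91) ≈ 1.080×10⁻²² J + 9.608×10⁻¹⁷ J ≈ 9.608×10⁻¹⁷ J.
v_f = √(2·9.608×10⁻¹⁷/9.109×10⁻³¹) ≈ 1.45×10⁷ m/s.

v_f ≈ 1.45×10⁷ m/s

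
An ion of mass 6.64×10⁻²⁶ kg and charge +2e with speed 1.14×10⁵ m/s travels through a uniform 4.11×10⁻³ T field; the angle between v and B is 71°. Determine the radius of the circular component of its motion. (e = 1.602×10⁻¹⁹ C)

r ≈ 5.44 m

v⊥ = v sinθ = 1.14×10⁵·sin71° ≈ 1.078×10⁵ m/s.
r = m v⊥/(|q|B) = (6.64×10⁻²⁶)(1.078×10⁵)/((3.204×10⁻¹⁹)(4.11×10⁻³)) ≈ 5.44 m.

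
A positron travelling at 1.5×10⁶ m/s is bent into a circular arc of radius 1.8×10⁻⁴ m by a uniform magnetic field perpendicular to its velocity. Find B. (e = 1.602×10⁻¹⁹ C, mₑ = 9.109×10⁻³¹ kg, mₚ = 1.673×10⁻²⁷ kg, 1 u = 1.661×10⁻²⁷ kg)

From |q|vB = mv²/r, B = mv/(|q|r).
B = (9.109×10⁻³¹)(1.5×10⁶)/((1.602×10⁻¹⁹)(1.8×10⁻⁴)) ≈ 0.047 T.

B ≈ 0.047 T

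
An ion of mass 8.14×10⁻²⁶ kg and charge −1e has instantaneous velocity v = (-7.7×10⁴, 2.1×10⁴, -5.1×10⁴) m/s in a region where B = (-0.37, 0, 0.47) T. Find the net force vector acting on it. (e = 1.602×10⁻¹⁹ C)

F ≈ (-1.58×10⁻¹⁵, -8.82×10⁻¹⁵, -1.24×10⁻¹⁵) N

v×B = (9870, 5.51×10⁴, 7770) N/C.
F = q v×B = (−1.602×10⁻¹⁹ C)·(9870, 5.51×10⁴, 7770) = (-1.58×10⁻¹⁵, -8.82×10⁻¹⁵, -1.24×10⁻¹⁵) N.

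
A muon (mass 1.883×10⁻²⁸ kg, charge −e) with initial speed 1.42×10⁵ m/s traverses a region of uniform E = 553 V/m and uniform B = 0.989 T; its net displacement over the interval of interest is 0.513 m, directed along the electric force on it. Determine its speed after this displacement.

v_f ≈ 7.09×10⁵ m/s

B does no work; ΔKE = |q|E d.
½mv_f² = ½mv₀² + |q|Ed = ½(1.883×10⁻²⁸)(1.42×10⁵)² + (1.602×10⁻¹⁹)(553)(0.513) ≈ 1.898×10⁻¹⁸ J + 4.545×10⁻¹⁷ J ≈ 4.735×10⁻¹⁷ J.
v_f = √(2·4.735×10⁻¹⁷/1.883×10⁻²⁸) ≈ 7.09×10⁵ m/s.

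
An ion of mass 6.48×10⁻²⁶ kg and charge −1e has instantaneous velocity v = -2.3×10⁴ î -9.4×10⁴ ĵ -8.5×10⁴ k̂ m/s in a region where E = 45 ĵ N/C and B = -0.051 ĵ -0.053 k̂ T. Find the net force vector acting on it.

v×B = (647, -1220, 1170) N/C.
E + v×B = (647, -1170, 1170) N/C.
F = q(E + v×B) = (−1.602×10⁻¹⁹ C)·(647, -1170, 1170) = (-1.04×10⁻¹⁶, 1.88×10⁻¹⁶, -1.88×10⁻¹⁶) N.

F ≈ (-1.04×10⁻¹⁶, 1.88×10⁻¹⁶, -1.88×10⁻¹⁶) N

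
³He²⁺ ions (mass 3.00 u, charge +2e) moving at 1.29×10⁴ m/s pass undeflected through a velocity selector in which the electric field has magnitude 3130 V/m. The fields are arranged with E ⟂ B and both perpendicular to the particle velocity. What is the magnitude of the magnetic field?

B = 0.243 T

Balance of forces in the selector: qE = qvB ⇒ B = E/v.
B = 3130/1.29×10⁴ = 0.243 T.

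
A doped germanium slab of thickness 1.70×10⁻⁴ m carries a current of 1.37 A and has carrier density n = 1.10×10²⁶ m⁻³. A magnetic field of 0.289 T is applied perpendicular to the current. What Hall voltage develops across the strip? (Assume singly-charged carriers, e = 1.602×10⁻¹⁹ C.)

V_H = IB/(n e t).
V_H = (1.37)(0.289)/((1.10×10²⁶)(1.602×10⁻¹⁹)(1.70×10⁻⁴)) ≈ 1.32×10⁻⁴ V.

V_H ≈ 1.32×10⁻⁴ V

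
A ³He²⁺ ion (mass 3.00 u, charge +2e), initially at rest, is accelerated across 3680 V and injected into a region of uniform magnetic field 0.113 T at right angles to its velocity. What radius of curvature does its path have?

Acceleration: |q|V = ½mv² ⇒ v = √(2|q|V/m) = √(2·3.204×10⁻¹⁹·3680/4.983×10⁻²⁷) ≈ 6.879×10⁵ m/s.
In the field: r = mv/(|q|B) = (4.983×10⁻²⁷)(6.879×10⁵)/((3.204×10⁻¹⁹)(0.113)) ≈ 0.0947 m.

r ≈ 0.0947 m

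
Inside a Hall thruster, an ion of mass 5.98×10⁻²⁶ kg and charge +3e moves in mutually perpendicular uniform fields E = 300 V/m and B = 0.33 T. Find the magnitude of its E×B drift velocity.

v_d ≈ 910 m/s

The steady drift has the magnetic force balancing the electric force, so v_d = E/B.
v_d = 300/0.33 = 910 m/s.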